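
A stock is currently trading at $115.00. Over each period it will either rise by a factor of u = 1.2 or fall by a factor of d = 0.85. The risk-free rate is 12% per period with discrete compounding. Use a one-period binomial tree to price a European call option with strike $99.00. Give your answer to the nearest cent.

Risk-neutral probability p = (1 + 0.12 − 0.85)/(1.2 − 0.85) = 0.2700/0.3500 = 0.7714
Terminal stock prices: S_u = 138, S_d = 97.75
Terminal payoffs (S − K): max(39, 0) = 39, max(-1.25, 0) = 0
Node 0 (S = 115): V_0 = 1/1.12·[0.7714·39.0000 + 0.2286·0.0000] = 26.8622

$26.86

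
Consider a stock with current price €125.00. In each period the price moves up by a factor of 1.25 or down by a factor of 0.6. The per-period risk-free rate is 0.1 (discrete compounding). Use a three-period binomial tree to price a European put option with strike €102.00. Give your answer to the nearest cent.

€4.92

Risk-neutral probability p = (1 + 0.1 − 0.6)/(1.25 − 0.6) = 0.5000/0.6500 = 0.7692
Terminal stock prices: S_uuu = 244.1, S_uud = 117.2, S_udd = 56.25, S_ddd = 27
Terminal payoffs (K − S): max(-142.1, 0) = 0, max(-15.19, 0) = 0, max(45.75, 0) = 45.75, max(75, 0) = 75
Node uu (S = 195.3): V_uu = 1/1.1·[0.7692·0.0000 + 0.2308·0.0000] = 0.0000
Node ud (S = 93.75): V_ud = 1/1.1·[0.7692·0.0000 + 0.2308·45.7500] = 9.5979
Node dd (S = 45): V_dd = 1/1.1·[0.7692·45.7500 + 0.2308·75.0000] = 47.7273
Node u (S = 156.2): V_u = 1/1.1·[0.7692·0.0000 + 0.2308·9.5979] = 2.0135
Node d (S = 75): V_d = 1/1.1·[0.7692·9.5979 + 0.2308·47.7273] = 16.7245
Node 0 (S = 125): V_0 = 1/1.1·[0.7692·2.0135 + 0.2308·16.7245] = 4.9167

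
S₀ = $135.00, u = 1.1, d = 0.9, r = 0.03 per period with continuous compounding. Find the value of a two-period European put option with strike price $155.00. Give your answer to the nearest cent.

$14.32

Risk-neutral probability p = (e^0.03 − 0.9)/(1.1 − 0.9) = 0.1305/0.2000 = 0.6523
Terminal stock prices: S_uu = 163.4, S_ud = 133.7, S_dd = 109.4
Terminal payoffs (K − S): max(-8.35, 0) = 0, max(21.35, 0) = 21.35, max(45.65, 0) = 45.65
Node u (S = 148.5): V_u = e^(−0.03)·[0.6523·0.0000 + 0.3477·21.3500] = 7.2046
Node d (S = 121.5): V_d = e^(−0.03)·[0.6523·21.3500 + 0.3477·45.6500] = 28.9191
Node 0 (S = 135): V_0 = e^(−0.03)·[0.6523·7.2046 + 0.3477·28.9191] = 14.3192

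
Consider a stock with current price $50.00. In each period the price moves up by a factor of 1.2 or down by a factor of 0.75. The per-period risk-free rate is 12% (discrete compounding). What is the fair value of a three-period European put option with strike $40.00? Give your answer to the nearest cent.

Risk-neutral probability p = (1 + 0.12 − 0.75)/(1.2 − 0.75) = 0.3700/0.4500 = 0.8222
Terminal stock prices: S_uuu = 86.4, S_uud = 54, S_udd = 33.75, S_ddd = 21.09
Terminal payoffs (K − S): max(-46.4, 0) = 0, max(-14, 0) = 0, max(6.25, 0) = 6.25, max(18.91, 0) = 18.91
Node uu (S = 72): V_uu = 1/1.12·[0.8222·0.0000 + 0.1778·0.0000] = 0.0000
Node ud (S = 45): V_ud = 1/1.12·[0.8222·0.0000 + 0.1778·6.2500] = 0.9921
Node dd (S = 28.12): V_dd = 1/1.12·[0.8222·6.2500 + 0.1778·18.9062] = 7.5893
Node u (S = 60): V_u = 1/1.12·[0.8222·0.0000 + 0.1778·0.9921] = 0.1575
Node d (S = 37.5): V_d = 1/1.12·[0.8222·0.9921 + 0.1778·7.5893] = 1.9329
Node 0 (S = 50): V_0 = 1/1.12·[0.8222·0.1575 + 0.1778·1.9329] = 0.4224

$0.42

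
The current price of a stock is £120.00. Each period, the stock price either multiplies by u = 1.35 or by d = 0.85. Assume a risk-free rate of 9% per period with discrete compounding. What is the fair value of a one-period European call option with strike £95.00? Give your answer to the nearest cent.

£32.84

Risk-neutral probability p = (1 + 0.09 − 0.85)/(1.35 − 0.85) = 0.2400/0.5000 = 0.4800
Terminal stock prices: S_u = 162, S_d = 102
Terminal payoffs (S − K): max(67, 0) = 67, max(7, 0) = 7
Node 0 (S = 120): V_0 = 1/1.09·[0.4800·67.0000 + 0.5200·7.0000] = 32.8440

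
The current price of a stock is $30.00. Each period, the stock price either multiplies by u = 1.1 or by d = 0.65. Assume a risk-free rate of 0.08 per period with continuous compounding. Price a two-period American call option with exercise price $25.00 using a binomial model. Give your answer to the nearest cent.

Risk-neutral probability p = (e^0.08 − 0.65)/(1.1 − 0.65) = 0.4333/0.4500 = 0.9629
Terminal stock prices: S_uu = 36.3, S_ud = 21.45, S_dd = 12.68
Terminal payoffs (S − K): max(11.3, 0) = 11.3, max(-3.55, 0) = 0, max(-12.32, 0) = 0
Node u (S = 33): continuation = e^(−0.08)·[0.9629·11.3000 + 0.0371·0.0000] = 10.0438; exercise value = 8.0000 ≤ continuation, so V_u = 10.0438
Node d (S = 19.5): continuation = e^(−0.08)·[0.9629·0.0000 + 0.0371·0.0000] = 0.0000; exercise value = 0.0000 ≤ continuation, so V_d = 0.0000
Node 0 (S = 30): continuation = e^(−0.08)·[0.9629·10.0438 + 0.0371·0.0000] = 8.9273; exercise value = 5.0000 ≤ continuation, so V_0 = 8.9273

$8.93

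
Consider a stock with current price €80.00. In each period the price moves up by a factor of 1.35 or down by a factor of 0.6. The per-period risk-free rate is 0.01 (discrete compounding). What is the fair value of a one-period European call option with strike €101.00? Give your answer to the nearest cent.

Risk-neutral probability p = (1 + 0.01 − 0.6)/(1.35 − 0.6) = 0.4100/0.7500 = 0.5467
Terminal stock prices: S_u = 108, S_d = 48
Terminal payoffs (S − K): max(7, 0) = 7, max(-53, 0) = 0
Node 0 (S = 80): V_0 = 1/1.01·[0.5467·7.0000 + 0.4533·0.0000] = 3.7888

€3.79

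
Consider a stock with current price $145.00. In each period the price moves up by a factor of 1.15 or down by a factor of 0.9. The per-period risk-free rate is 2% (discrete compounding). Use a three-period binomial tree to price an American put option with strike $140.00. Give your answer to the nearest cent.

$7.07

Risk-neutral probability p = (1 + 0.02 − 0.9)/(1.15 − 0.9) = 0.1200/0.2500 = 0.4800
Terminal stock prices: S_uuu = 220.5, S_uud = 172.6, S_udd = 135.1, S_ddd = 105.7
Terminal payoffs (K − S): max(-80.53, 0) = 0, max(-32.59, 0) = 0, max(4.933, 0) = 4.933, max(34.29, 0) = 34.29
Node uu (S = 191.8): continuation = 1/1.02·[0.4800·0.0000 + 0.5200·0.0000] = 0.0000; exercise value = 0.0000 ≤ continuation, so V_uu = 0.0000
Node ud (S = 150.1): continuation = 1/1.02·[0.4800·0.0000 + 0.5200·4.9325] = 2.5146; exercise value = 0.0000 ≤ continuation, so V_ud = 2.5146
Node dd (S = 117.5): continuation = 1/1.02·[0.4800·4.9325 + 0.5200·34.2950] = 19.8049; exercise value = 22.5500 > continuation, so V_dd = 22.5500 (exercise)
Node u (S = 166.8): continuation = 1/1.02·[0.4800·0.0000 + 0.5200·2.5146] = 1.2820; exercise value = 0.0000 ≤ continuation, so V_u = 1.2820
Node d (S = 130.5): continuation = 1/1.02·[0.4800·2.5146 + 0.5200·22.5500] = 12.6794; exercise value = 9.5000 ≤ continuation, so V_d = 12.6794
Node 0 (S = 145): continuation = 1/1.02·[0.4800·1.2820 + 0.5200·12.6794] = 7.0673; exercise value = 0.0000 ≤ continuation, so V_0 = 7.0673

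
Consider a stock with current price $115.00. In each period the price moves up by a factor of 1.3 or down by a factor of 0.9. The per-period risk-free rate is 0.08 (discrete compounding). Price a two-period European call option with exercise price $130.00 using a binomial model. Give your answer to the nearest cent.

$13.10

Risk-neutral probability p = (1 + 0.08 − 0.9)/(1.3 − 0.9) = 0.1800/0.4000 = 0.4500
Terminal stock prices: S_uu = 194.4, S_ud = 134.6, S_dd = 93.15
Terminal payoffs (S − K): max(64.35, 0) = 64.35, max(4.55, 0) = 4.55, max(-36.85, 0) = 0
Node u (S = 149.5): V_u = 1/1.08·[0.4500·64.3500 + 0.5500·4.5500] = 29.1296
Node d (S = 103.5): V_d = 1/1.08·[0.4500·4.5500 + 0.5500·0.0000] = 1.8958
Node 0 (S = 115): V_0 = 1/1.08·[0.4500·29.1296 + 0.5500·1.8958] = 13.1028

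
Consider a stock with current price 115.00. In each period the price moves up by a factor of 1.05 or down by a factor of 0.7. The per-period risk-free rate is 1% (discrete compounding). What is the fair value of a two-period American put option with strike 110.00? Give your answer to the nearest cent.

Risk-neutral probability p = (1 + 0.01 − 0.7)/(1.05 − 0.7) = 0.3100/0.3500 = 0.8857
Terminal stock prices: S_uu = 126.8, S_ud = 84.52, S_dd = 56.35
Terminal payoffs (K − S): max(-16.79, 0) = 0, max(25.48, 0) = 25.48, max(53.65, 0) = 53.65
Node u (S = 120.8): continuation = 1/1.01·[0.8857·0.0000 + 0.1143·25.4750] = 2.8826; exercise value = 0.0000 ≤ continuation, so V_u = 2.8826
Node d (S = 80.5): continuation = 1/1.01·[0.8857·25.4750 + 0.1143·53.6500] = 28.4109; exercise value = 29.5000 > continuation, so V_d = 29.5000 (exercise)
Node 0 (S = 115): continuation = 1/1.01·[0.8857·2.8826 + 0.1143·29.5000] = 5.8659; exercise value = 0.0000 ≤ continuation, so V_0 = 5.8659

5.87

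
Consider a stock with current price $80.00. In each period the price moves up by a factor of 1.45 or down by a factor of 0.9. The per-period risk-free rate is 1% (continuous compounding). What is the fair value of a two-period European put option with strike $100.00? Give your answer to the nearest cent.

$22.08

Risk-neutral probability p = (e^0.01 − 0.9)/(1.45 − 0.9) = 0.1101/0.5500 = 0.2001
Terminal stock prices: S_uu = 168.2, S_ud = 104.4, S_dd = 64.8
Terminal payoffs (K − S): max(-68.2, 0) = 0, max(-4.4, 0) = 0, max(35.2, 0) = 35.2
Node u (S = 116): V_u = e^(−0.01)·[0.2001·0.0000 + 0.7999·0.0000] = 0.0000
Node d (S = 72): V_d = e^(−0.01)·[0.2001·0.0000 + 0.7999·35.2000] = 27.8766
Node 0 (S = 80): V_0 = e^(−0.01)·[0.2001·0.0000 + 0.7999·27.8766] = 22.0769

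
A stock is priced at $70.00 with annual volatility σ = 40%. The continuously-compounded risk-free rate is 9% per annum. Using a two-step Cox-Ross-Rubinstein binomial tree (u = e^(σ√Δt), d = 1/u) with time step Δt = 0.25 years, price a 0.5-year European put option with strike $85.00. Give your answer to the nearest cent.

CRR parameters: u = e^(σ√Δt) = e^(0.4·√0.25) = 1.2214, d = 1/u = 0.8187
Per-period rate: rΔt = 0.09·0.25 = 0.0225, so R = e^0.0225 = 1.0228
Risk-neutral probability p = (e^0.0225 − 0.8187)/(1.2214 − 0.8187) = 0.2040/0.4027 = 0.5067
Terminal stock prices: S_uu = 104.4, S_ud = 70, S_dd = 46.92
Terminal payoffs (K − S): max(-19.43, 0) = 0, max(15, 0) = 15, max(38.08, 0) = 38.08
Node u (S = 85.5): V_u = e^(−0.0225)·[0.5067·0.0000 + 0.4933·15.0000] = 7.2352
Node d (S = 57.31): V_d = e^(−0.0225)·[0.5067·15.0000 + 0.4933·38.0776] = 25.7977
Node 0 (S = 70): V_0 = e^(−0.0225)·[0.5067·7.2352 + 0.4933·25.7977] = 16.0278

$16.03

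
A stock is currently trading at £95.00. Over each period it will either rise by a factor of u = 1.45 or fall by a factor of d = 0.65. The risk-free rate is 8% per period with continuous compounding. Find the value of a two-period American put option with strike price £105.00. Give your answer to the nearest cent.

Risk-neutral probability p = (e^0.08 − 0.65)/(1.45 − 0.65) = 0.4333/0.8000 = 0.5416
Terminal stock prices: S_uu = 199.7, S_ud = 89.54, S_dd = 40.14
Terminal payoffs (K − S): max(-94.74, 0) = 0, max(15.46, 0) = 15.46, max(64.86, 0) = 64.86
Node u (S = 137.8): continuation = e^(−0.08)·[0.5416·0.0000 + 0.4584·15.4625] = 6.5429; exercise value = 0.0000 ≤ continuation, so V_u = 6.5429
Node d (S = 61.75): continuation = e^(−0.08)·[0.5416·15.4625 + 0.4584·64.8625] = 35.1772; exercise value = 43.2500 > continuation, so V_d = 43.2500 (exercise)
Node 0 (S = 95): continuation = e^(−0.08)·[0.5416·6.5429 + 0.4584·43.2500] = 21.5724; exercise value = 10.0000 ≤ continuation, so V_0 = 21.5724

£21.57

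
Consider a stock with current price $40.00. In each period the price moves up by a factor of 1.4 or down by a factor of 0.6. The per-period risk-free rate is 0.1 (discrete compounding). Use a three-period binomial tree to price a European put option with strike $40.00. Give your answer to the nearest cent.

Risk-neutral probability p = (1 + 0.1 − 0.6)/(1.4 − 0.6) = 0.5000/0.8000 = 0.6250
Terminal stock prices: S_uuu = 109.8, S_uud = 47.04, S_udd = 20.16, S_ddd = 8.64
Terminal payoffs (K − S): max(-69.76, 0) = 0, max(-7.04, 0) = 0, max(19.84, 0) = 19.84, max(31.36, 0) = 31.36
Node uu (S = 78.4): V_uu = 1/1.1·[0.6250·0.0000 + 0.3750·0.0000] = 0.0000
Node ud (S = 33.6): V_ud = 1/1.1·[0.6250·0.0000 + 0.3750·19.8400] = 6.7636
Node dd (S = 14.4): V_dd = 1/1.1·[0.6250·19.8400 + 0.3750·31.3600] = 21.9636
Node u (S = 56): V_u = 1/1.1·[0.6250·0.0000 + 0.3750·6.7636] = 2.3058
Node d (S = 24): V_d = 1/1.1·[0.6250·6.7636 + 0.3750·21.9636] = 11.3306
Node 0 (S = 40): V_0 = 1/1.1·[0.6250·2.3058 + 0.3750·11.3306] = 5.1728

$5.17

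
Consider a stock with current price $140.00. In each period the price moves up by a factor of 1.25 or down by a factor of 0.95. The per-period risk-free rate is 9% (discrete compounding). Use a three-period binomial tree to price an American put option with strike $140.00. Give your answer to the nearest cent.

Risk-neutral probability p = (1 + 0.09 − 0.95)/(1.25 − 0.95) = 0.1400/0.3000 = 0.4667
Terminal stock prices: S_uuu = 273.4, S_uud = 207.8, S_udd = 157.9, S_ddd = 120
Terminal payoffs (K − S): max(-133.4, 0) = 0, max(-67.81, 0) = 0, max(-17.94, 0) = 0, max(19.97, 0) = 19.97
Node uu (S = 218.8): continuation = 1/1.09·[0.4667·0.0000 + 0.5333·0.0000] = 0.0000; exercise value = 0.0000 ≤ continuation, so V_uu = 0.0000
Node ud (S = 166.2): continuation = 1/1.09·[0.4667·0.0000 + 0.5333·0.0000] = 0.0000; exercise value = 0.0000 ≤ continuation, so V_ud = 0.0000
Node dd (S = 126.3): continuation = 1/1.09·[0.4667·0.0000 + 0.5333·19.9675] = 9.7700; exercise value = 13.6500 > continuation, so V_dd = 13.6500 (exercise)
Node u (S = 175): continuation = 1/1.09·[0.4667·0.0000 + 0.5333·0.0000] = 0.0000; exercise value = 0.0000 ≤ continuation, so V_u = 0.0000
Node d (S = 133): continuation = 1/1.09·[0.4667·0.0000 + 0.5333·13.6500] = 6.6789; exercise value = 7.0000 > continuation, so V_d = 7.0000 (exercise)
Node 0 (S = 140): continuation = 1/1.09·[0.4667·0.0000 + 0.5333·7.0000] = 3.4251; exercise value = 0.0000 ≤ continuation, so V_0 = 3.4251

$3.43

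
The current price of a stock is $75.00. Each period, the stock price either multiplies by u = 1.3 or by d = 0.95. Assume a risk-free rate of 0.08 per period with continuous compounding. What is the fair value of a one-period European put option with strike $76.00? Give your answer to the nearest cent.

Risk-neutral probability p = (e^0.08 − 0.95)/(1.3 − 0.95) = 0.1333/0.3500 = 0.3808
Terminal stock prices: S_u = 97.5, S_d = 71.25
Terminal payoffs (K − S): max(-21.5, 0) = 0, max(4.75, 0) = 4.75
Node 0 (S = 75): V_0 = e^(−0.08)·[0.3808·0.0000 + 0.6192·4.7500] = 2.7150

$2.71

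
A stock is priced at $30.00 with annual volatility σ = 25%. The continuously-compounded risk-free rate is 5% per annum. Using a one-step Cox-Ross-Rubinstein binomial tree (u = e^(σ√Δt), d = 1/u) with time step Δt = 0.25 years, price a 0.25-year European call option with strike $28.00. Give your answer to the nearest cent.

CRR parameters: u = e^(σ√Δt) = e^(0.25·√0.25) = 1.1331, d = 1/u = 0.8825
Per-period rate: rΔt = 0.05·0.25 = 0.0125, so R = e^0.0125 = 1.0126
Risk-neutral probability p = (e^0.0125 − 0.8825)/(1.1331 − 0.8825) = 0.1301/0.2507 = 0.5190
Terminal stock prices: S_u = 33.99, S_d = 26.47
Terminal payoffs (S − K): max(5.994, 0) = 5.994, max(-1.525, 0) = 0
Node 0 (S = 30): V_0 = e^(−0.0125)·[0.5190·5.9945 + 0.4810·0.0000] = 3.0723

$3.07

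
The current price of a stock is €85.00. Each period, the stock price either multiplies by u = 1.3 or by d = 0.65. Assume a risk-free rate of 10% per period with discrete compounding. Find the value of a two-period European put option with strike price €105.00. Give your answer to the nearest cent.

€17.09

Risk-neutral probability p = (1 + 0.1 − 0.65)/(1.3 − 0.65) = 0.4500/0.6500 = 0.6923
Terminal stock prices: S_uu = 143.7, S_ud = 71.83, S_dd = 35.91
Terminal payoffs (K − S): max(-38.65, 0) = 0, max(33.17, 0) = 33.17, max(69.09, 0) = 69.09
Node u (S = 110.5): V_u = 1/1.1·[0.6923·0.0000 + 0.3077·33.1750] = 9.2797
Node d (S = 55.25): V_d = 1/1.1·[0.6923·33.1750 + 0.3077·69.0875] = 40.2045
Node 0 (S = 85): V_0 = 1/1.1·[0.6923·9.2797 + 0.3077·40.2045] = 17.0864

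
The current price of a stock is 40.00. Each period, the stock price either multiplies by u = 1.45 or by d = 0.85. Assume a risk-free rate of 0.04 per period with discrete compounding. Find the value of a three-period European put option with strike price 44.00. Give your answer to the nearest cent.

Risk-neutral probability p = (1 + 0.04 − 0.85)/(1.45 − 0.85) = 0.1900/0.6000 = 0.3167
Terminal stock prices: S_uuu = 121.9, S_uud = 71.48, S_udd = 41.9, S_ddd = 24.56
Terminal payoffs (K − S): max(-77.94, 0) = 0, max(-27.48, 0) = 0, max(2.095, 0) = 2.095, max(19.44, 0) = 19.44
Node uu (S = 84.1): V_uu = 1/1.04·[0.3167·0.0000 + 0.6833·0.0000] = 0.0000
Node ud (S = 49.3): V_ud = 1/1.04·[0.3167·0.0000 + 0.6833·2.0950] = 1.3765
Node dd (S = 28.9): V_dd = 1/1.04·[0.3167·2.0950 + 0.6833·19.4350] = 13.4077
Node u (S = 58): V_u = 1/1.04·[0.3167·0.0000 + 0.6833·1.3765] = 0.9044
Node d (S = 34): V_d = 1/1.04·[0.3167·1.3765 + 0.6833·13.4077] = 9.2287
Node 0 (S = 40): V_0 = 1/1.04·[0.3167·0.9044 + 0.6833·9.2287] = 6.3391

6.34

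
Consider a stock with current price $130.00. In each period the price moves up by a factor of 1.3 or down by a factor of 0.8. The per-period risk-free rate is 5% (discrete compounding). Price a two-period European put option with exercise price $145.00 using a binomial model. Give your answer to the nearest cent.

Risk-neutral probability p = (1 + 0.05 − 0.8)/(1.3 − 0.8) = 0.2500/0.5000 = 0.5000
Terminal stock prices: S_uu = 219.7, S_ud = 135.2, S_dd = 83.2
Terminal payoffs (K − S): max(-74.7, 0) = 0, max(9.8, 0) = 9.8, max(61.8, 0) = 61.8
Node u (S = 169): V_u = 1/1.05·[0.5000·0.0000 + 0.5000·9.8000] = 4.6667
Node d (S = 104): V_d = 1/1.05·[0.5000·9.8000 + 0.5000·61.8000] = 34.0952
Node 0 (S = 130): V_0 = 1/1.05·[0.5000·4.6667 + 0.5000·34.0952] = 18.4580

$18.46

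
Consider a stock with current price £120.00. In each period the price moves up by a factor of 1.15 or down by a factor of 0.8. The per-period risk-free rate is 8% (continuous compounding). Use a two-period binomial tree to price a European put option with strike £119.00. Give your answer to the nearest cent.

£3.57

Risk-neutral probability p = (e^0.08 − 0.8)/(1.15 − 0.8) = 0.2833/0.3500 = 0.8094
Terminal stock prices: S_uu = 158.7, S_ud = 110.4, S_dd = 76.8
Terminal payoffs (K − S): max(-39.7, 0) = 0, max(8.6, 0) = 8.6, max(42.2, 0) = 42.2
Node u (S = 138): V_u = e^(−0.08)·[0.8094·0.0000 + 0.1906·8.6000] = 1.5132
Node d (S = 96): V_d = e^(−0.08)·[0.8094·8.6000 + 0.1906·42.2000] = 13.8508
Node 0 (S = 120): V_0 = e^(−0.08)·[0.8094·1.5132 + 0.1906·13.8508] = 3.5677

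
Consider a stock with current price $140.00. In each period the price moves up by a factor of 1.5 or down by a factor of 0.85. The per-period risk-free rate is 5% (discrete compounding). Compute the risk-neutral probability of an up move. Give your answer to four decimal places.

p = 0.3077

Risk-neutral probability p = (1 + 0.05 − 0.85)/(1.5 − 0.85) = 0.2000/0.6500 = 0.3077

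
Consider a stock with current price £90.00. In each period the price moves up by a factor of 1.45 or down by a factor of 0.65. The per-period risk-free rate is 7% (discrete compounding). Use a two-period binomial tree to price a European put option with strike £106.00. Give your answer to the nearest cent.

Risk-neutral probability p = (1 + 0.07 − 0.65)/(1.45 − 0.65) = 0.4200/0.8000 = 0.5250
Terminal stock prices: S_uu = 189.2, S_ud = 84.83, S_dd = 38.03
Terminal payoffs (K − S): max(-83.22, 0) = 0, max(21.17, 0) = 21.17, max(67.97, 0) = 67.97
Node u (S = 130.5): V_u = 1/1.07·[0.5250·0.0000 + 0.4750·21.1750] = 9.4001
Node d (S = 58.5): V_d = 1/1.07·[0.5250·21.1750 + 0.4750·67.9750] = 40.5654
Node 0 (S = 90): V_0 = 1/1.07·[0.5250·9.4001 + 0.4750·40.5654] = 22.6202

£22.62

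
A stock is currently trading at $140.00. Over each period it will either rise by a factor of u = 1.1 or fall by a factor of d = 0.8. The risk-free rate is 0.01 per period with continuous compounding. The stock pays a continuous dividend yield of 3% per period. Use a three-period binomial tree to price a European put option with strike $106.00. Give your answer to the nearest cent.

$4.20

Per-period risk-free factor R = e^0.01 = 1.0101; dividend-adjusted growth = e^(0.01−0.03) = 0.9802.
Risk-neutral probability p = (0.9802 − 0.8)/(1.1 − 0.8) = 0.1802/0.3000 = 0.6007
Terminal stock prices: S_uuu = 186.3, S_uud = 135.5, S_udd = 98.56, S_ddd = 71.68
Terminal payoffs (K − S): max(-80.34, 0) = 0, max(-29.52, 0) = 0, max(7.44, 0) = 7.44, max(34.32, 0) = 34.32
Node uu (S = 169.4): V_uu = e^(−0.01)·[0.6007·0.0000 + 0.3993·0.0000] = 0.0000
Node ud (S = 123.2): V_ud = e^(−0.01)·[0.6007·0.0000 + 0.3993·7.4400] = 2.9415
Node dd (S = 89.6): V_dd = e^(−0.01)·[0.6007·7.4400 + 0.3993·34.3200] = 17.9934
Node u (S = 154): V_u = e^(−0.01)·[0.6007·0.0000 + 0.3993·2.9415] = 1.1630
Node d (S = 112): V_d = e^(−0.01)·[0.6007·2.9415 + 0.3993·17.9934] = 8.8632
Node 0 (S = 140): V_0 = e^(−0.01)·[0.6007·1.1630 + 0.3993·8.8632] = 4.1958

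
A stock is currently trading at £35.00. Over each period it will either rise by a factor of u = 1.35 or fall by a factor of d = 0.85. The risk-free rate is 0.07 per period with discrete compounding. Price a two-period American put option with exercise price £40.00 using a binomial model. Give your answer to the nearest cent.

Risk-neutral probability p = (1 + 0.07 − 0.85)/(1.35 − 0.85) = 0.2200/0.5000 = 0.4400
Terminal stock prices: S_uu = 63.79, S_ud = 40.16, S_dd = 25.29
Terminal payoffs (K − S): max(-23.79, 0) = 0, max(-0.1625, 0) = 0, max(14.71, 0) = 14.71
Node u (S = 47.25): continuation = 1/1.07·[0.4400·0.0000 + 0.5600·0.0000] = 0.0000; exercise value = 0.0000 ≤ continuation, so V_u = 0.0000
Node d (S = 29.75): continuation = 1/1.07·[0.4400·0.0000 + 0.5600·14.7125] = 7.7000; exercise value = 10.2500 > continuation, so V_d = 10.2500 (exercise)
Node 0 (S = 35): continuation = 1/1.07·[0.4400·0.0000 + 0.5600·10.2500] = 5.3645; exercise value = 5.0000 ≤ continuation, so V_0 = 5.3645

£5.36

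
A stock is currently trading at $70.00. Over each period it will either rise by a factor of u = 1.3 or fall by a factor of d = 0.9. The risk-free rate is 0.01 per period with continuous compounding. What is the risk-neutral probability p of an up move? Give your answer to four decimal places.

p = 0.2751

Risk-neutral probability p = (e^0.01 − 0.9)/(1.3 − 0.9) = 0.1101/0.4000 = 0.2751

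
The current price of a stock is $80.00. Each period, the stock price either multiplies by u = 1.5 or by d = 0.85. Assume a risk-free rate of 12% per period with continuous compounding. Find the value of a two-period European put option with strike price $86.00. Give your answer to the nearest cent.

$7.29

Risk-neutral probability p = (e^0.12 − 0.85)/(1.5 − 0.85) = 0.2775/0.6500 = 0.4269
Terminal stock prices: S_uu = 180, S_ud = 102, S_dd = 57.8
Terminal payoffs (K − S): max(-94, 0) = 0, max(-16, 0) = 0, max(28.2, 0) = 28.2
Node u (S = 120): V_u = e^(−0.12)·[0.4269·0.0000 + 0.5731·0.0000] = 0.0000
Node d (S = 68): V_d = e^(−0.12)·[0.4269·0.0000 + 0.5731·28.2000] = 14.3334
Node 0 (S = 80): V_0 = e^(−0.12)·[0.4269·0.0000 + 0.5731·14.3334] = 7.2854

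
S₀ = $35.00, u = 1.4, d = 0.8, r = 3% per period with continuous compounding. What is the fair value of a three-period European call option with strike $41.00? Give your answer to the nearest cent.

Risk-neutral probability p = (e^0.03 − 0.8)/(1.4 − 0.8) = 0.2305/0.6000 = 0.3841
Terminal stock prices: S_uuu = 96.04, S_uud = 54.88, S_udd = 31.36, S_ddd = 17.92
Terminal payoffs (S − K): max(55.04, 0) = 55.04, max(13.88, 0) = 13.88, max(-9.64, 0) = 0, max(-23.08, 0) = 0
Node uu (S = 68.6): V_uu = e^(−0.03)·[0.3841·55.0400 + 0.6159·13.8800] = 28.8117
Node ud (S = 39.2): V_ud = e^(−0.03)·[0.3841·13.8800 + 0.6159·0.0000] = 5.1736
Node dd (S = 22.4): V_dd = e^(−0.03)·[0.3841·0.0000 + 0.6159·0.0000] = 0.0000
Node u (S = 49): V_u = e^(−0.03)·[0.3841·28.8117 + 0.6159·5.1736] = 13.8316
Node d (S = 28): V_d = e^(−0.03)·[0.3841·5.1736 + 0.6159·0.0000] = 1.9284
Node 0 (S = 35): V_0 = e^(−0.03)·[0.3841·13.8316 + 0.6159·1.9284] = 6.3082

$6.31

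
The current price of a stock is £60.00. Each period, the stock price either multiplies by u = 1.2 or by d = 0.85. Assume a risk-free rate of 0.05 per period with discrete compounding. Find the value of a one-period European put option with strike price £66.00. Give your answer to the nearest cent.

Risk-neutral probability p = (1 + 0.05 − 0.85)/(1.2 − 0.85) = 0.2000/0.3500 = 0.5714
Terminal stock prices: S_u = 72, S_d = 51
Terminal payoffs (K − S): max(-6, 0) = 0, max(15, 0) = 15
Node 0 (S = 60): V_0 = 1/1.05·[0.5714·0.0000 + 0.4286·15.0000] = 6.1224

£6.12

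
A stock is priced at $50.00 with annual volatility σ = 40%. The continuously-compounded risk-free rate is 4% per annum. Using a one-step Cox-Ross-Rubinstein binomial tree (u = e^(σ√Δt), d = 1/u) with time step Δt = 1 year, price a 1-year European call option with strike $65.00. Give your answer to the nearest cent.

$4.16

CRR parameters: u = e^(σ√Δt) = e^(0.4·√1) = 1.4918, d = 1/u = 0.6703
Per-period rate: rΔt = 0.04·1 = 0.04, so R = e^0.04 = 1.0408
Risk-neutral probability p = (e^0.04 − 0.6703)/(1.4918 − 0.6703) = 0.3705/0.8215 = 0.4510
Terminal stock prices: S_u = 74.59, S_d = 33.52
Terminal payoffs (S − K): max(9.591, 0) = 9.591, max(-31.48, 0) = 0
Node 0 (S = 50): V_0 = e^(−0.04)·[0.4510·9.5912 + 0.5490·0.0000] = 4.1559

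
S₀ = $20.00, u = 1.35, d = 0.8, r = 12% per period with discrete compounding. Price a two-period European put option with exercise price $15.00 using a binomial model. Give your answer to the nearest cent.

Risk-neutral probability p = (1 + 0.12 − 0.8)/(1.35 − 0.8) = 0.3200/0.5500 = 0.5818
Terminal stock prices: S_uu = 36.45, S_ud = 21.6, S_dd = 12.8
Terminal payoffs (K − S): max(-21.45, 0) = 0, max(-6.6, 0) = 0, max(2.2, 0) = 2.2
Node u (S = 27): V_u = 1/1.12·[0.5818·0.0000 + 0.4182·0.0000] = 0.0000
Node d (S = 16): V_d = 1/1.12·[0.5818·0.0000 + 0.4182·2.2000] = 0.8214
Node 0 (S = 20): V_0 = 1/1.12·[0.5818·0.0000 + 0.4182·0.8214] = 0.3067

$0.31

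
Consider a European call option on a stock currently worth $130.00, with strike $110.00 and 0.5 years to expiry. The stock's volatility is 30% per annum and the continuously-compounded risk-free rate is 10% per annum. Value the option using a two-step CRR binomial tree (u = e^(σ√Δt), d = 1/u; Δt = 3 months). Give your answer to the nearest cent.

$28.04

CRR parameters: u = e^(σ√Δt) = e^(0.3·√0.25) = 1.1618, d = 1/u = 0.8607
Per-period rate: rΔt = 0.1·0.25 = 0.025, so R = e^0.025 = 1.0253
Risk-neutral probability p = (e^0.025 − 0.8607)/(1.1618 − 0.8607) = 0.1646/0.3011 = 0.5466
Terminal stock prices: S_uu = 175.5, S_ud = 130, S_dd = 96.31
Terminal payoffs (S − K): max(65.48, 0) = 65.48, max(20, 0) = 20, max(-13.69, 0) = 0
Node u (S = 151): V_u = e^(−0.025)·[0.5466·65.4816 + 0.4534·20.0000] = 43.7544
Node d (S = 111.9): V_d = e^(−0.025)·[0.5466·20.0000 + 0.4534·0.0000] = 10.6628
Node 0 (S = 130): V_0 = e^(−0.025)·[0.5466·43.7544 + 0.4534·10.6628] = 28.0420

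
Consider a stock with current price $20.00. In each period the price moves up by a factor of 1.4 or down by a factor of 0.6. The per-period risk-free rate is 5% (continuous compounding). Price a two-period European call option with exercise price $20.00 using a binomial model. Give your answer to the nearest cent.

$5.53

Risk-neutral probability p = (e^0.05 − 0.6)/(1.4 − 0.6) = 0.4513/0.8000 = 0.5641
Terminal stock prices: S_uu = 39.2, S_ud = 16.8, S_dd = 7.2
Terminal payoffs (S − K): max(19.2, 0) = 19.2, max(-3.2, 0) = 0, max(-12.8, 0) = 0
Node u (S = 28): V_u = e^(−0.05)·[0.5641·19.2000 + 0.4359·0.0000] = 10.3023
Node d (S = 12): V_d = e^(−0.05)·[0.5641·0.0000 + 0.4359·0.0000] = 0.0000
Node 0 (S = 20): V_0 = e^(−0.05)·[0.5641·10.3023 + 0.4359·0.0000] = 5.5280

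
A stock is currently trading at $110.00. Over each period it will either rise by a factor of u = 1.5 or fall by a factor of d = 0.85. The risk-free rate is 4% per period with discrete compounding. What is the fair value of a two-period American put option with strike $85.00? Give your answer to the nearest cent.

$2.56

Risk-neutral probability p = (1 + 0.04 − 0.85)/(1.5 − 0.85) = 0.1900/0.6500 = 0.2923
Terminal stock prices: S_uu = 247.5, S_ud = 140.2, S_dd = 79.47
Terminal payoffs (K − S): max(-162.5, 0) = 0, max(-55.25, 0) = 0, max(5.525, 0) = 5.525
Node u (S = 165): continuation = 1/1.04·[0.2923·0.0000 + 0.7077·0.0000] = 0.0000; exercise value = 0.0000 ≤ continuation, so V_u = 0.0000
Node d (S = 93.5): continuation = 1/1.04·[0.2923·0.0000 + 0.7077·5.5250] = 3.7596; exercise value = 0.0000 ≤ continuation, so V_d = 3.7596
Node 0 (S = 110): continuation = 1/1.04·[0.2923·0.0000 + 0.7077·3.7596] = 2.5583; exercise value = 0.0000 ≤ continuation, so V_0 = 2.5583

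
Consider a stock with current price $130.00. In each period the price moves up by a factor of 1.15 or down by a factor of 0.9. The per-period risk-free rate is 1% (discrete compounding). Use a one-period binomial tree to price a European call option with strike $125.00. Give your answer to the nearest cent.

Risk-neutral probability p = (1 + 0.01 − 0.9)/(1.15 − 0.9) = 0.1100/0.2500 = 0.4400
Terminal stock prices: S_u = 149.5, S_d = 117
Terminal payoffs (S − K): max(24.5, 0) = 24.5, max(-8, 0) = 0
Node 0 (S = 130): V_0 = 1/1.01·[0.4400·24.5000 + 0.5600·0.0000] = 10.6733

$10.67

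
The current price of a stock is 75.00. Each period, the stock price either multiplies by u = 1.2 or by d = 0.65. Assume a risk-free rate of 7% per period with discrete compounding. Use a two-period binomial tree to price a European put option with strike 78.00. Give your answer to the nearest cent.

8.41

Risk-neutral probability p = (1 + 0.07 − 0.65)/(1.2 − 0.65) = 0.4200/0.5500 = 0.7636
Terminal stock prices: S_uu = 108, S_ud = 58.5, S_dd = 31.69
Terminal payoffs (K − S): max(-30, 0) = 0, max(19.5, 0) = 19.5, max(46.31, 0) = 46.31
Node u (S = 90): V_u = 1/1.07·[0.7636·0.0000 + 0.2364·19.5000] = 4.3076
Node d (S = 48.75): V_d = 1/1.07·[0.7636·19.5000 + 0.2364·46.3125] = 24.1472
Node 0 (S = 75): V_0 = 1/1.07·[0.7636·4.3076 + 0.2364·24.1472] = 8.4083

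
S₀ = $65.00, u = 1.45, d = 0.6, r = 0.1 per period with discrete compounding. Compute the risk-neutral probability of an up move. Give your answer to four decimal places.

p = 0.5882

Risk-neutral probability p = (1 + 0.1 − 0.6)/(1.45 − 0.6) = 0.5000/0.8500 = 0.5882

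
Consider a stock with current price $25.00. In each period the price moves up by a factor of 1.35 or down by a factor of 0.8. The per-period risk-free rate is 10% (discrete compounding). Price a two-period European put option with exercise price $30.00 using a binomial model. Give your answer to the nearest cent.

Risk-neutral probability p = (1 + 0.1 − 0.8)/(1.35 − 0.8) = 0.3000/0.5500 = 0.5455
Terminal stock prices: S_uu = 45.56, S_ud = 27, S_dd = 16
Terminal payoffs (K − S): max(-15.56, 0) = 0, max(3, 0) = 3, max(14, 0) = 14
Node u (S = 33.75): V_u = 1/1.1·[0.5455·0.0000 + 0.4545·3.0000] = 1.2397
Node d (S = 20): V_d = 1/1.1·[0.5455·3.0000 + 0.4545·14.0000] = 7.2727
Node 0 (S = 25): V_0 = 1/1.1·[0.5455·1.2397 + 0.4545·7.2727] = 3.6200

$3.62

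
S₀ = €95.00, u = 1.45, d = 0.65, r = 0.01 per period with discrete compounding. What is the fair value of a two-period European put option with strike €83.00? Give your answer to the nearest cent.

€12.71

Risk-neutral probability p = (1 + 0.01 − 0.65)/(1.45 − 0.65) = 0.3600/0.8000 = 0.4500
Terminal stock prices: S_uu = 199.7, S_ud = 89.54, S_dd = 40.14
Terminal payoffs (K − S): max(-116.7, 0) = 0, max(-6.538, 0) = 0, max(42.86, 0) = 42.86
Node u (S = 137.8): V_u = 1/1.01·[0.4500·0.0000 + 0.5500·0.0000] = 0.0000
Node d (S = 61.75): V_d = 1/1.01·[0.4500·0.0000 + 0.5500·42.8625] = 23.3410
Node 0 (S = 95): V_0 = 1/1.01·[0.4500·0.0000 + 0.5500·23.3410] = 12.7104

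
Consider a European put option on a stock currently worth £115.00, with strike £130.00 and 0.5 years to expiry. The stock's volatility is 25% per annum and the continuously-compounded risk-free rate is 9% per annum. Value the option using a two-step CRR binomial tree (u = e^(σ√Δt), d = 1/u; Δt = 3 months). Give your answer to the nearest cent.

CRR parameters: u = e^(σ√Δt) = e^(0.25·√0.25) = 1.1331, d = 1/u = 0.8825
Per-period rate: rΔt = 0.09·0.25 = 0.0225, so R = e^0.0225 = 1.0228
Risk-neutral probability p = (e^0.0225 − 0.8825)/(1.1331 − 0.8825) = 0.1403/0.2507 = 0.5596
Terminal stock prices: S_uu = 147.7, S_ud = 115, S_dd = 89.56
Terminal payoffs (K − S): max(-17.66, 0) = 0, max(15, 0) = 15, max(40.44, 0) = 40.44
Node u (S = 130.3): V_u = e^(−0.0225)·[0.5596·0.0000 + 0.4404·15.0000] = 6.4594
Node d (S = 101.5): V_d = e^(−0.0225)·[0.5596·15.0000 + 0.4404·40.4379] = 25.6205
Node 0 (S = 115): V_0 = e^(−0.0225)·[0.5596·6.4594 + 0.4404·25.6205] = 14.5670

£14.57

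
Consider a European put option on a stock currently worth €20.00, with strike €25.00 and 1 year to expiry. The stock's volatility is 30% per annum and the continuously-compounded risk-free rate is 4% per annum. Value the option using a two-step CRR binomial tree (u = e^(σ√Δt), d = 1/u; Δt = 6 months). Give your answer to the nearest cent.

€5.33

CRR parameters: u = e^(σ√Δt) = e^(0.3·√0.5) = 1.2363, d = 1/u = 0.8089
Per-period rate: rΔt = 0.04·0.5 = 0.02, so R = e^0.02 = 1.0202
Risk-neutral probability p = (e^0.02 − 0.8089)/(1.2363 − 0.8089) = 0.2113/0.4275 = 0.4944
Terminal stock prices: S_uu = 30.57, S_ud = 20, S_dd = 13.09
Terminal payoffs (K − S): max(-5.569, 0) = 0, max(5, 0) = 5, max(11.91, 0) = 11.91
Node u (S = 24.73): V_u = e^(−0.02)·[0.4944·0.0000 + 0.5056·5.0000] = 2.4778
Node d (S = 16.18): V_d = e^(−0.02)·[0.4944·5.0000 + 0.5056·11.9150] = 8.3278
Node 0 (S = 20): V_0 = e^(−0.02)·[0.4944·2.4778 + 0.5056·8.3278] = 5.3278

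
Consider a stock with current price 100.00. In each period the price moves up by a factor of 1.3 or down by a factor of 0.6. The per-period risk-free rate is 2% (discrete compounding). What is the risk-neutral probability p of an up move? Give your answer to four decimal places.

p = 0.6000

Risk-neutral probability p = (1 + 0.02 − 0.6)/(1.3 − 0.6) = 0.4200/0.7000 = 0.6000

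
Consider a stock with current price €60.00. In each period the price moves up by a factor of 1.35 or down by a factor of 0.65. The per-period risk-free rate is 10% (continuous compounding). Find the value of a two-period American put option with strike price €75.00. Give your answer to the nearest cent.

Risk-neutral probability p = (e^0.1 − 0.65)/(1.35 − 0.65) = 0.4552/0.7000 = 0.6502
Terminal stock prices: S_uu = 109.4, S_ud = 52.65, S_dd = 25.35
Terminal payoffs (K − S): max(-34.35, 0) = 0, max(22.35, 0) = 22.35, max(49.65, 0) = 49.65
Node u (S = 81): continuation = e^(−0.1)·[0.6502·0.0000 + 0.3498·22.3500] = 7.0732; exercise value = 0.0000 ≤ continuation, so V_u = 7.0732
Node d (S = 39): continuation = e^(−0.1)·[0.6502·22.3500 + 0.3498·49.6500] = 28.8628; exercise value = 36.0000 > continuation, so V_d = 36.0000 (exercise)
Node 0 (S = 60): continuation = e^(−0.1)·[0.6502·7.0732 + 0.3498·36.0000] = 15.5546; exercise value = 15.0000 ≤ continuation, so V_0 = 15.5546

€15.55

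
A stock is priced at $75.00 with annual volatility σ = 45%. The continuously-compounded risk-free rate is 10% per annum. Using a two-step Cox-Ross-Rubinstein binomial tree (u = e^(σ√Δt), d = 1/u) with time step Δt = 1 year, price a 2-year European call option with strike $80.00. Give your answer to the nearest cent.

CRR parameters: u = e^(σ√Δt) = e^(0.45·√1) = 1.5683, d = 1/u = 0.6376
Per-period rate: rΔt = 0.1·1 = 0.1, so R = e^0.1 = 1.1052
Risk-neutral probability p = (e^0.1 − 0.6376)/(1.5683 − 0.6376) = 0.4675/0.9307 = 0.5024
Terminal stock prices: S_uu = 184.5, S_ud = 75, S_dd = 30.49
Terminal payoffs (S − K): max(104.5, 0) = 104.5, max(-5, 0) = 0, max(-49.51, 0) = 0
Node u (S = 117.6): V_u = e^(−0.1)·[0.5024·104.4702 + 0.4976·0.0000] = 47.4878
Node d (S = 47.82): V_d = e^(−0.1)·[0.5024·0.0000 + 0.4976·0.0000] = 0.0000
Node 0 (S = 75): V_0 = e^(−0.1)·[0.5024·47.4878 + 0.4976·0.0000] = 21.5860

$21.59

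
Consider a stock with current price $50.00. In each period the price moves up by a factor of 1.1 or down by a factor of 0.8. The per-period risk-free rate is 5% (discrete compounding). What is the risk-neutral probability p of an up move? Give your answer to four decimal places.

Risk-neutral probability p = (1 + 0.05 − 0.8)/(1.1 − 0.8) = 0.2500/0.3000 = 0.8333

p = 0.8333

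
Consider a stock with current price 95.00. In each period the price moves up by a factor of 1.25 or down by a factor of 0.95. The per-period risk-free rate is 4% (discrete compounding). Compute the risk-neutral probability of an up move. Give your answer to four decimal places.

Risk-neutral probability p = (1 + 0.04 − 0.95)/(1.25 − 0.95) = 0.0900/0.3000 = 0.3000

p = 0.3000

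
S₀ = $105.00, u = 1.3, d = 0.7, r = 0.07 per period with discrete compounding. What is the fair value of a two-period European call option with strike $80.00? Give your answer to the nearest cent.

$38.79

Risk-neutral probability p = (1 + 0.07 − 0.7)/(1.3 − 0.7) = 0.3700/0.6000 = 0.6167
Terminal stock prices: S_uu = 177.5, S_ud = 95.55, S_dd = 51.45
Terminal payoffs (S − K): max(97.45, 0) = 97.45, max(15.55, 0) = 15.55, max(-28.55, 0) = 0
Node u (S = 136.5): V_u = 1/1.07·[0.6167·97.4500 + 0.3833·15.5500] = 61.7336
Node d (S = 73.5): V_d = 1/1.07·[0.6167·15.5500 + 0.3833·0.0000] = 8.9618
Node 0 (S = 105): V_0 = 1/1.07·[0.6167·61.7336 + 0.3833·8.9618] = 38.7892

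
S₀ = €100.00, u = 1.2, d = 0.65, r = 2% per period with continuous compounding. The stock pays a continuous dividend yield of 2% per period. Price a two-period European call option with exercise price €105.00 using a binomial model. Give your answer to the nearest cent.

Per-period risk-free factor R = e^0.02 = 1.0202; dividend-adjusted growth = e^(0.02−0.02) = 1.0000.
Risk-neutral probability p = (1.0000 − 0.65)/(1.2 − 0.65) = 0.3500/0.5500 = 0.6364
Terminal stock prices: S_uu = 144, S_ud = 78, S_dd = 42.25
Terminal payoffs (S − K): max(39, 0) = 39, max(-27, 0) = 0, max(-62.75, 0) = 0
Node u (S = 120): V_u = e^(−0.02)·[0.6364·39.0000 + 0.3636·0.0000] = 24.3267
Node d (S = 65): V_d = e^(−0.02)·[0.6364·0.0000 + 0.3636·0.0000] = 0.0000
Node 0 (S = 100): V_0 = e^(−0.02)·[0.6364·24.3267 + 0.3636·0.0000] = 15.1741

€15.17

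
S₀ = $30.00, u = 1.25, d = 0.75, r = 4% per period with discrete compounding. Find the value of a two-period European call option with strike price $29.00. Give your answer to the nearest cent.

$5.56

Risk-neutral probability p = (1 + 0.04 − 0.75)/(1.25 − 0.75) = 0.2900/0.5000 = 0.5800
Terminal stock prices: S_uu = 46.88, S_ud = 28.12, S_dd = 16.88
Terminal payoffs (S − K): max(17.88, 0) = 17.88, max(-0.875, 0) = 0, max(-12.12, 0) = 0
Node u (S = 37.5): V_u = 1/1.04·[0.5800·17.8750 + 0.4200·0.0000] = 9.9688
Node d (S = 22.5): V_d = 1/1.04·[0.5800·0.0000 + 0.4200·0.0000] = 0.0000
Node 0 (S = 30): V_0 = 1/1.04·[0.5800·9.9688 + 0.4200·0.0000] = 5.5595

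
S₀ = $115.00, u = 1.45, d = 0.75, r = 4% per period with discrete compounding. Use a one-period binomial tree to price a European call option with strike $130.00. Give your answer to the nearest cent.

$14.64

Risk-neutral probability p = (1 + 0.04 − 0.75)/(1.45 − 0.75) = 0.2900/0.7000 = 0.4143
Terminal stock prices: S_u = 166.8, S_d = 86.25
Terminal payoffs (S − K): max(36.75, 0) = 36.75, max(-43.75, 0) = 0
Node 0 (S = 115): V_0 = 1/1.04·[0.4143·36.7500 + 0.5857·0.0000] = 14.6394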